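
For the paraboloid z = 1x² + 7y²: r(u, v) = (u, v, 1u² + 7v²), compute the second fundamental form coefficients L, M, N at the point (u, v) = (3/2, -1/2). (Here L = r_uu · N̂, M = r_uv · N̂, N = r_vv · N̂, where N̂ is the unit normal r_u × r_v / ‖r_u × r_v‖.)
L = 2*sqrt(59)/59;  M = 0;  N = 14*sqrt(59)/59

Compute the unit normal N̂(u, v) = (-2*u/sqrt(4*u^2 + 196*v^2 + 1), -14*v/sqrt(4*u^2 + 196*v^2 + 1), 1/sqrt(4*u^2 + 196*v^2 + 1)), and the second partials r_uu, r_uv, r_vv. Take dot products:
  L(u, v) = r_uu · N̂ = 2/sqrt(4*u^2 + 196*v^2 + 1),
  M(u, v) = r_uv · N̂ = 0,
  N(u, v) = r_vv · N̂ = 14/sqrt(4*u^2 + 196*v^2 + 1).
Evaluating at (u, v) = (3/2, -1/2):
  L = 2*sqrt(59)/59, M = 0, N = 14*sqrt(59)/59.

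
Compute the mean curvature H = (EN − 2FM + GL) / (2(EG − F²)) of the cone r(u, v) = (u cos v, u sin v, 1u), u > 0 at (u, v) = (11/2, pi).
H = sqrt(2)/22

With E = 2, F = 0, G = u^2, L = 0, M = 0, N = sqrt(2)*u^2/(2*Abs(u)), assemble
  H = (EN − 2FM + GL) / (2(EG − F²)) = sqrt(2)/(4*Abs(u)).
At (u, v) = (11/2, pi): H = sqrt(2)/22.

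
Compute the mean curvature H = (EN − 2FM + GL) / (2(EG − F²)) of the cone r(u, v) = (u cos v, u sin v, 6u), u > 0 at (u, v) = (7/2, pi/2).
H = 6*sqrt(37)/259

With E = 37, F = 0, G = u^2, L = 0, M = 0, N = 6*sqrt(37)*u^2/(37*Abs(u)), assemble
  H = (EN − 2FM + GL) / (2(EG − F²)) = 3*sqrt(37)/(37*Abs(u)).
At (u, v) = (7/2, pi/2): H = 6*sqrt(37)/259.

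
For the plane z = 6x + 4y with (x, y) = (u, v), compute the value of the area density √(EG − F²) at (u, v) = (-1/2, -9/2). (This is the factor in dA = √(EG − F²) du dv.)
√(EG − F²)|_{(-1/2, -9/2)} = sqrt(53)

E = 37, F = 24, G = 17, so EG − F² = 53. Taking the positive square root: √(EG − F²) = sqrt(53). At (u, v) = (-1/2, -9/2): sqrt(53).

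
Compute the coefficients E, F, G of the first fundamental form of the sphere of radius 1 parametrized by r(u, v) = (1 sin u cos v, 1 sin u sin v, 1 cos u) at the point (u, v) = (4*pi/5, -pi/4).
E = 1;  F = 0;  G = 5/8 - sqrt(5)/8

Partials: r_u = (cos(u)*cos(v), sin(v)*cos(u), -sin(u)), r_v = (-sin(u)*sin(v), sin(u)*cos(v), 0). As functions of (u, v):
  E = r_u · r_u = 1,
  F = r_u · r_v = 0,
  G = r_v · r_v = sin(u)^2.
Evaluating at (u, v) = (4*pi/5, -pi/4): E = 1, F = 0, G = 5/8 - sqrt(5)/8.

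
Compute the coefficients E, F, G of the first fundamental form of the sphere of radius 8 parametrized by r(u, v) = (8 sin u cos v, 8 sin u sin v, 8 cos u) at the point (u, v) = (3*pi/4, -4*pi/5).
E = 64;  F = 0;  G = 32

Partials: r_u = (8*cos(u)*cos(v), 8*sin(v)*cos(u), -8*sin(u)), r_v = (-8*sin(u)*sin(v), 8*sin(u)*cos(v), 0). As functions of (u, v):
  E = r_u · r_u = 64,
  F = r_u · r_v = 0,
  G = r_v · r_v = 64*sin(u)^2.
Evaluating at (u, v) = (3*pi/4, -4*pi/5): E = 64, F = 0, G = 32.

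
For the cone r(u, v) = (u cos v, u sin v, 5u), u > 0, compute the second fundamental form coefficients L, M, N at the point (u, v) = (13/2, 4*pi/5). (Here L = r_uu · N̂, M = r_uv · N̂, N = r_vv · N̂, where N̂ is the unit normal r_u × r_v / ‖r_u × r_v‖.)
L = 0;  M = 0;  N = 5*sqrt(26)/4

Compute the unit normal N̂(u, v) = (-5*sqrt(26)*u*cos(v)/(26*Abs(u)), -5*sqrt(26)*u*sin(v)/(26*Abs(u)), sqrt(26)*u/(26*Abs(u))), and the second partials r_uu, r_uv, r_vv. Take dot products:
  L(u, v) = r_uu · N̂ = 0,
  M(u, v) = r_uv · N̂ = 0,
  N(u, v) = r_vv · N̂ = 5*sqrt(26)*u^2/(26*Abs(u)).
Evaluating at (u, v) = (13/2, 4*pi/5):
  L = 0, M = 0, N = 5*sqrt(26)/4.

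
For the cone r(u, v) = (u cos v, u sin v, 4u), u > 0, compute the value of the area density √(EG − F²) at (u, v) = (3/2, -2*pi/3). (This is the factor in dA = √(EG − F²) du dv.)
√(EG − F²)|_{(3/2, -2*pi/3)} = 3*sqrt(17)/2

E = 17, F = 0, G = u^2, so EG − F² = 17*u^2. Taking the positive square root: √(EG − F²) = sqrt(17)*Abs(u). At (u, v) = (3/2, -2*pi/3): 3*sqrt(17)/2.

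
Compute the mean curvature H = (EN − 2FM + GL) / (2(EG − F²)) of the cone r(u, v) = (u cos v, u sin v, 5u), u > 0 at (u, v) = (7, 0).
H = 5*sqrt(26)/364

With E = 26, F = 0, G = u^2, L = 0, M = 0, N = 5*sqrt(26)*u^2/(26*Abs(u)), assemble
  H = (EN − 2FM + GL) / (2(EG − F²)) = 5*sqrt(26)/(52*Abs(u)).
At (u, v) = (7, 0): H = 5*sqrt(26)/364.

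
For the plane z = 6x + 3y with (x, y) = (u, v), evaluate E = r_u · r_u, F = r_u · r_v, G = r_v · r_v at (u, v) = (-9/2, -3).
E = 37;  F = 18;  G = 10

Partials: r_u = (1, 0, 6), r_v = (0, 1, 3). As functions of (u, v):
  E = r_u · r_u = 37,
  F = r_u · r_v = 18,
  G = r_v · r_v = 10.
Evaluating at (u, v) = (-9/2, -3): E = 37, F = 18, G = 10.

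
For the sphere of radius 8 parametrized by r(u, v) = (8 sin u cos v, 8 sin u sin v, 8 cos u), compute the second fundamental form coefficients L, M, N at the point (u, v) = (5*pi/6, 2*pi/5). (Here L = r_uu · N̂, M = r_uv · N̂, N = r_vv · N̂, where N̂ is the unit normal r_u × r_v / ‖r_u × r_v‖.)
L = -8;  M = 0;  N = -2

Compute the unit normal N̂(u, v) = (sin(u)^2*cos(v)/Abs(sin(u)), sin(u)^2*sin(v)/Abs(sin(u)), sin(2*u)/(2*Abs(sin(u)))), and the second partials r_uu, r_uv, r_vv. Take dot products:
  L(u, v) = r_uu · N̂ = -8*sin(u)/Abs(sin(u)),
  M(u, v) = r_uv · N̂ = 0,
  N(u, v) = r_vv · N̂ = -8*sin(u)^3/Abs(sin(u)).
Evaluating at (u, v) = (5*pi/6, 2*pi/5):
  L = -8, M = 0, N = -2.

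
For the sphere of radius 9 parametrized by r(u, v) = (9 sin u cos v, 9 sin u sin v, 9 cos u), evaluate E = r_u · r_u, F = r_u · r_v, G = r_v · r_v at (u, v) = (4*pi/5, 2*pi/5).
E = 81;  F = 0;  G = 405/8 - 81*sqrt(5)/8

Partials: r_u = (9*cos(u)*cos(v), 9*sin(v)*cos(u), -9*sin(u)), r_v = (-9*sin(u)*sin(v), 9*sin(u)*cos(v), 0). As functions of (u, v):
  E = r_u · r_u = 81,
  F = r_u · r_v = 0,
  G = r_v · r_v = 81*sin(u)^2.
Evaluating at (u, v) = (4*pi/5, 2*pi/5): E = 81, F = 0, G = 405/8 - 81*sqrt(5)/8.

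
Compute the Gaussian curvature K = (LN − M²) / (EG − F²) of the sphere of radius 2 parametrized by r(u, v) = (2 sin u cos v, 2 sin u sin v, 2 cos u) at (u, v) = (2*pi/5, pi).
K = 1/4

Coefficients of the first fundamental form: E = 4, F = 0, G = 4*sin(u)^2.
Coefficients of the second fundamental form: L = -2*sin(u)/Abs(sin(u)), M = 0, N = -2*sin(u)^3/Abs(sin(u)).
Assemble K = (LN − M²)/(EG − F²) = 1/4. At (u, v) = (2*pi/5, pi): K = 1/4.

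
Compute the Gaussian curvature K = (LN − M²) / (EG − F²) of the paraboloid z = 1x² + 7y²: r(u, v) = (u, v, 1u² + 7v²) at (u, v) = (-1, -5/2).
K = 7/378225

Coefficients of the first fundamental form: E = 4*u^2 + 1, F = 28*u*v, G = 196*v^2 + 1.
Coefficients of the second fundamental form: L = 2/sqrt(4*u^2 + 196*v^2 + 1), M = 0, N = 14/sqrt(4*u^2 + 196*v^2 + 1).
Assemble K = (LN − M²)/(EG − F²) = 28/(16*u^4 + 1568*u^2*v^2 + 8*u^2 + 38416*v^4 + 392*v^2 + 1). At (u, v) = (-1, -5/2): K = 7/378225.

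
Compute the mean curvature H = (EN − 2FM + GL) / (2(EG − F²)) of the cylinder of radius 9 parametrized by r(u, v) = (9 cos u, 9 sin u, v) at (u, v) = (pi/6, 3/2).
H = -1/18

With E = 81, F = 0, G = 1, L = -9, M = 0, N = 0, assemble
  H = (EN − 2FM + GL) / (2(EG − F²)) = -1/18.
At (u, v) = (pi/6, 3/2): H = -1/18.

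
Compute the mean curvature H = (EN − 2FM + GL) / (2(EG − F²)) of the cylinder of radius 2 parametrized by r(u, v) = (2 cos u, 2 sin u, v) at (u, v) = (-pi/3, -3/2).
H = -1/4

With E = 4, F = 0, G = 1, L = -2, M = 0, N = 0, assemble
  H = (EN − 2FM + GL) / (2(EG − F²)) = -1/4.
At (u, v) = (-pi/3, -3/2): H = -1/4.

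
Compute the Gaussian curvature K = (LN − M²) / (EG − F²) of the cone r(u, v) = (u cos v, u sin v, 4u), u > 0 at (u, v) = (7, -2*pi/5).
K = 0

Coefficients of the first fundamental form: E = 17, F = 0, G = u^2.
Coefficients of the second fundamental form: L = 0, M = 0, N = 4*sqrt(17)*u^2/(17*Abs(u)).
Assemble K = (LN − M²)/(EG − F²) = 0. At (u, v) = (7, -2*pi/5): K = 0.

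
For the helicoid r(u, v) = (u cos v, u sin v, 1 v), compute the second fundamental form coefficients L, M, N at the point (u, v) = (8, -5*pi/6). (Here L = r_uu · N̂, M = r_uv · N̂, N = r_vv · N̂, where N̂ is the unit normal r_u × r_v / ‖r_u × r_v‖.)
L = 0;  M = -sqrt(65)/65;  N = 0

Compute the unit normal N̂(u, v) = (sin(v)/sqrt(u^2 + 1), -cos(v)/sqrt(u^2 + 1), u/sqrt(u^2 + 1)), and the second partials r_uu, r_uv, r_vv. Take dot products:
  L(u, v) = r_uu · N̂ = 0,
  M(u, v) = r_uv · N̂ = -1/sqrt(u^2 + 1),
  N(u, v) = r_vv · N̂ = 0.
Evaluating at (u, v) = (8, -5*pi/6):
  L = 0, M = -sqrt(65)/65, N = 0.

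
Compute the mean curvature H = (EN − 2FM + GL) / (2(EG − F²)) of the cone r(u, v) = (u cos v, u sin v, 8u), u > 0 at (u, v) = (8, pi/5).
H = sqrt(65)/130

With E = 65, F = 0, G = u^2, L = 0, M = 0, N = 8*sqrt(65)*u^2/(65*Abs(u)), assemble
  H = (EN − 2FM + GL) / (2(EG − F²)) = 4*sqrt(65)/(65*Abs(u)).
At (u, v) = (8, pi/5): H = sqrt(65)/130.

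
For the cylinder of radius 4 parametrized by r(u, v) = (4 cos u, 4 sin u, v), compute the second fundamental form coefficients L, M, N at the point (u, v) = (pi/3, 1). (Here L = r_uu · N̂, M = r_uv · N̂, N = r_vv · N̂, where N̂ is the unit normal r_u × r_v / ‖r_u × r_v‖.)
L = -4;  M = 0;  N = 0

Compute the unit normal N̂(u, v) = (cos(u), sin(u), 0), and the second partials r_uu, r_uv, r_vv. Take dot products:
  L(u, v) = r_uu · N̂ = -4,
  M(u, v) = r_uv · N̂ = 0,
  N(u, v) = r_vv · N̂ = 0.
Evaluating at (u, v) = (pi/3, 1):
  L = -4, M = 0, N = 0.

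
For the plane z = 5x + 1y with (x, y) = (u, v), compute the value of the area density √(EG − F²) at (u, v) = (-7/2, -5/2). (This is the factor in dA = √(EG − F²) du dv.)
√(EG − F²)|_{(-7/2, -5/2)} = 3*sqrt(3)

E = 26, F = 5, G = 2, so EG − F² = 27. Taking the positive square root: √(EG − F²) = 3*sqrt(3). At (u, v) = (-7/2, -5/2): 3*sqrt(3).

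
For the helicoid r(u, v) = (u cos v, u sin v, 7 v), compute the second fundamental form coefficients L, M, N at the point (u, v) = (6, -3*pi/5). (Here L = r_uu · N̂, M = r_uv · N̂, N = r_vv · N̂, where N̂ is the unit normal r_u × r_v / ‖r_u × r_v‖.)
L = 0;  M = -7*sqrt(85)/85;  N = 0

Compute the unit normal N̂(u, v) = (7*sin(v)/sqrt(u^2 + 49), -7*cos(v)/sqrt(u^2 + 49), u/sqrt(u^2 + 49)), and the second partials r_uu, r_uv, r_vv. Take dot products:
  L(u, v) = r_uu · N̂ = 0,
  M(u, v) = r_uv · N̂ = -7/sqrt(u^2 + 49),
  N(u, v) = r_vv · N̂ = 0.
Evaluating at (u, v) = (6, -3*pi/5):
  L = 0, M = -7*sqrt(85)/85, N = 0.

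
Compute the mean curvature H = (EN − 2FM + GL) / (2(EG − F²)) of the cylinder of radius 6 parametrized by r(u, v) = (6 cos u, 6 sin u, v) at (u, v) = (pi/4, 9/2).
H = -1/12

With E = 36, F = 0, G = 1, L = -6, M = 0, N = 0, assemble
  H = (EN − 2FM + GL) / (2(EG − F²)) = -1/12.
At (u, v) = (pi/4, 9/2): H = -1/12.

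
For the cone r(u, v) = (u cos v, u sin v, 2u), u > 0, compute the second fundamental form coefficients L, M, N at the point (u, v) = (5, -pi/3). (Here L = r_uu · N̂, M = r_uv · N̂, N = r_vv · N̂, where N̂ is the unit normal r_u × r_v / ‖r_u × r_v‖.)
L = 0;  M = 0;  N = 2*sqrt(5)

Compute the unit normal N̂(u, v) = (-2*sqrt(5)*u*cos(v)/(5*Abs(u)), -2*sqrt(5)*u*sin(v)/(5*Abs(u)), sqrt(5)*u/(5*Abs(u))), and the second partials r_uu, r_uv, r_vv. Take dot products:
  L(u, v) = r_uu · N̂ = 0,
  M(u, v) = r_uv · N̂ = 0,
  N(u, v) = r_vv · N̂ = 2*sqrt(5)*u^2/(5*Abs(u)).
Evaluating at (u, v) = (5, -pi/3):
  L = 0, M = 0, N = 2*sqrt(5).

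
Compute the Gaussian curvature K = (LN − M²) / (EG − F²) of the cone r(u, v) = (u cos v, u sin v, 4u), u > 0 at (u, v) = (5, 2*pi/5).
K = 0

Coefficients of the first fundamental form: E = 17, F = 0, G = u^2.
Coefficients of the second fundamental form: L = 0, M = 0, N = 4*sqrt(17)*u^2/(17*Abs(u)).
Assemble K = (LN − M²)/(EG − F²) = 0. At (u, v) = (5, 2*pi/5): K = 0.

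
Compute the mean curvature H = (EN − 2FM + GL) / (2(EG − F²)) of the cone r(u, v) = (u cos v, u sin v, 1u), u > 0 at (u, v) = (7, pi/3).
H = sqrt(2)/28

With E = 2, F = 0, G = u^2, L = 0, M = 0, N = sqrt(2)*u^2/(2*Abs(u)), assemble
  H = (EN − 2FM + GL) / (2(EG − F²)) = sqrt(2)/(4*Abs(u)).
At (u, v) = (7, pi/3): H = sqrt(2)/28.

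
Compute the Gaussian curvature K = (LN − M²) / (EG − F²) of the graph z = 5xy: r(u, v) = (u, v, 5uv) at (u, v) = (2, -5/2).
K = -400/1058841

Coefficients of the first fundamental form: E = 25*v^2 + 1, F = 25*u*v, G = 25*u^2 + 1.
Coefficients of the second fundamental form: L = 0, M = 5/sqrt(25*u^2 + 25*v^2 + 1), N = 0.
Assemble K = (LN − M²)/(EG − F²) = -25/(625*u^4 + 1250*u^2*v^2 + 50*u^2 + 625*v^4 + 50*v^2 + 1). At (u, v) = (2, -5/2): K = -400/1058841.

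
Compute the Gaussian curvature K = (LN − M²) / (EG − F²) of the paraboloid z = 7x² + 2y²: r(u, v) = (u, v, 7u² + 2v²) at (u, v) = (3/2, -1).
K = 14/52441

Coefficients of the first fundamental form: E = 196*u^2 + 1, F = 56*u*v, G = 16*v^2 + 1.
Coefficients of the second fundamental form: L = 14/sqrt(196*u^2 + 16*v^2 + 1), M = 0, N = 4/sqrt(196*u^2 + 16*v^2 + 1).
Assemble K = (LN − M²)/(EG − F²) = 56/(38416*u^4 + 6272*u^2*v^2 + 392*u^2 + 256*v^4 + 32*v^2 + 1). At (u, v) = (3/2, -1): K = 14/52441.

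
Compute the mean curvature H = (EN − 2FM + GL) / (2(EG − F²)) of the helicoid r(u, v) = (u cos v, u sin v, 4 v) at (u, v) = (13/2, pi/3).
H = 0

With E = 1, F = 0, G = u^2 + 16, L = 0, M = -4/sqrt(u^2 + 16), N = 0, assemble
  H = (EN − 2FM + GL) / (2(EG − F²)) = 0.
At (u, v) = (13/2, pi/3): H = 0.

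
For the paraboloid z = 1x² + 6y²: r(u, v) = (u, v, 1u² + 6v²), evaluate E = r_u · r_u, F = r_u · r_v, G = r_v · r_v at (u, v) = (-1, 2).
E = 5;  F = -48;  G = 577

Partials: r_u = (1, 0, 2*u), r_v = (0, 1, 12*v). As functions of (u, v):
  E = r_u · r_u = 4*u^2 + 1,
  F = r_u · r_v = 24*u*v,
  G = r_v · r_v = 144*v^2 + 1.
Evaluating at (u, v) = (-1, 2): E = 5, F = -48, G = 577.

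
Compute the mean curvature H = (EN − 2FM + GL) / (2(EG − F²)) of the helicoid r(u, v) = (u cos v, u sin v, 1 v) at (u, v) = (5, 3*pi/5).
H = 0

With E = 1, F = 0, G = u^2 + 1, L = 0, M = -1/sqrt(u^2 + 1), N = 0, assemble
  H = (EN − 2FM + GL) / (2(EG − F²)) = 0.
At (u, v) = (5, 3*pi/5): H = 0.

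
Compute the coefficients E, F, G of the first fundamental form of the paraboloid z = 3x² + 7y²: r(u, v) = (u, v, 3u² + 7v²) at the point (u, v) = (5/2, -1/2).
E = 226;  F = -105;  G = 50

Partials: r_u = (1, 0, 6*u), r_v = (0, 1, 14*v). As functions of (u, v):
  E = r_u · r_u = 36*u^2 + 1,
  F = r_u · r_v = 84*u*v,
  G = r_v · r_v = 196*v^2 + 1.
Evaluating at (u, v) = (5/2, -1/2): E = 226, F = -105, G = 50.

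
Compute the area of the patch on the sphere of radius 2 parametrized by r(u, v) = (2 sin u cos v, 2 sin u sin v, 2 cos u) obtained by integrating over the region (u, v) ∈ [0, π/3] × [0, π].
Area = 2*pi

Area = ∫∫ √(EG − F²) du dv with √(EG − F²) = 4*Abs(sin(u)). Integrating over [0, π/3] × [0, π] gives 2*pi.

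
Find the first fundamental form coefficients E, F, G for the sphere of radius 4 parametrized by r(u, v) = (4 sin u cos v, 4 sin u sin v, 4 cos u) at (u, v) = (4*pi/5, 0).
E = 16;  F = 0;  G = 10 - 2*sqrt(5)

Partials: r_u = (4*cos(u)*cos(v), 4*sin(v)*cos(u), -4*sin(u)), r_v = (-4*sin(u)*sin(v), 4*sin(u)*cos(v), 0). As functions of (u, v):
  E = r_u · r_u = 16,
  F = r_u · r_v = 0,
  G = r_v · r_v = 16*sin(u)^2.
Evaluating at (u, v) = (4*pi/5, 0): E = 16, F = 0, G = 10 - 2*sqrt(5).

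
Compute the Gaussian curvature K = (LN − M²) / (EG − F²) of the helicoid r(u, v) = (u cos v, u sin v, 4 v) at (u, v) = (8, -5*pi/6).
K = -1/400

Coefficients of the first fundamental form: E = 1, F = 0, G = u^2 + 16.
Coefficients of the second fundamental form: L = 0, M = -4/sqrt(u^2 + 16), N = 0.
Assemble K = (LN − M²)/(EG − F²) = -16/(u^2 + 16)^2. At (u, v) = (8, -5*pi/6): K = -1/400.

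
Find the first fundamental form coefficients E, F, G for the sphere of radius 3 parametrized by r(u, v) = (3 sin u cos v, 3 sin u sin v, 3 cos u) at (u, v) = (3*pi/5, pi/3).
E = 9;  F = 0;  G = 9*sqrt(5)/8 + 45/8

Partials: r_u = (3*cos(u)*cos(v), 3*sin(v)*cos(u), -3*sin(u)), r_v = (-3*sin(u)*sin(v), 3*sin(u)*cos(v), 0). As functions of (u, v):
  E = r_u · r_u = 9,
  F = r_u · r_v = 0,
  G = r_v · r_v = 9*sin(u)^2.
Evaluating at (u, v) = (3*pi/5, pi/3): E = 9, F = 0, G = 9*sqrt(5)/8 + 45/8.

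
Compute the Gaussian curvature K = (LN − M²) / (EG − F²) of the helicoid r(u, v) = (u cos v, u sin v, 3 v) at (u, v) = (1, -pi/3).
K = -9/100

Coefficients of the first fundamental form: E = 1, F = 0, G = u^2 + 9.
Coefficients of the second fundamental form: L = 0, M = -3/sqrt(u^2 + 9), N = 0.
Assemble K = (LN − M²)/(EG − F²) = -9/(u^2 + 9)^2. At (u, v) = (1, -pi/3): K = -9/100.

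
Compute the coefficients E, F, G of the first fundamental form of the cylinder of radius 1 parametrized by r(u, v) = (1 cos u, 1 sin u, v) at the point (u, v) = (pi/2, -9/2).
E = 1;  F = 0;  G = 1

Partials: r_u = (-sin(u), cos(u), 0), r_v = (0, 0, 1). As functions of (u, v):
  E = r_u · r_u = 1,
  F = r_u · r_v = 0,
  G = r_v · r_v = 1.
Evaluating at (u, v) = (pi/2, -9/2): E = 1, F = 0, G = 1.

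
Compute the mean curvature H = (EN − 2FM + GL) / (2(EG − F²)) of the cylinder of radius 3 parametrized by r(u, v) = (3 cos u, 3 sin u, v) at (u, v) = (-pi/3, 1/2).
H = -1/6

With E = 9, F = 0, G = 1, L = -3, M = 0, N = 0, assemble
  H = (EN − 2FM + GL) / (2(EG − F²)) = -1/6.
At (u, v) = (-pi/3, 1/2): H = -1/6.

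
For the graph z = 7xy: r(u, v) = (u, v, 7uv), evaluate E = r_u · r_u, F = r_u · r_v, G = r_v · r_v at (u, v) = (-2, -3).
E = 442;  F = 294;  G = 197

Partials: r_u = (1, 0, 7*v), r_v = (0, 1, 7*u). As functions of (u, v):
  E = r_u · r_u = 49*v^2 + 1,
  F = r_u · r_v = 49*u*v,
  G = r_v · r_v = 49*u^2 + 1.
Evaluating at (u, v) = (-2, -3): E = 442, F = 294, G = 197.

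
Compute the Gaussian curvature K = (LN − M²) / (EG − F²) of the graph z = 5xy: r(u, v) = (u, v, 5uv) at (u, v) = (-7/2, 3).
K = -400/4532641

Coefficients of the first fundamental form: E = 25*v^2 + 1, F = 25*u*v, G = 25*u^2 + 1.
Coefficients of the second fundamental form: L = 0, M = 5/sqrt(25*u^2 + 25*v^2 + 1), N = 0.
Assemble K = (LN − M²)/(EG − F²) = -25/(625*u^4 + 1250*u^2*v^2 + 50*u^2 + 625*v^4 + 50*v^2 + 1). At (u, v) = (-7/2, 3): K = -400/4532641.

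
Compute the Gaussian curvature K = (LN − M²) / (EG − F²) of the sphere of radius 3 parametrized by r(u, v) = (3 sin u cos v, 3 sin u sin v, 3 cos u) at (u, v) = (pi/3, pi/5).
K = 1/9

Coefficients of the first fundamental form: E = 9, F = 0, G = 9*sin(u)^2.
Coefficients of the second fundamental form: L = -3*sin(u)/Abs(sin(u)), M = 0, N = -3*sin(u)^3/Abs(sin(u)).
Assemble K = (LN − M²)/(EG − F²) = 1/9. At (u, v) = (pi/3, pi/5): K = 1/9.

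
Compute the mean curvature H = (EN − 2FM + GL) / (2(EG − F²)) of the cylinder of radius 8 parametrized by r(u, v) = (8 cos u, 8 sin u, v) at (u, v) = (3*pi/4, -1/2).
H = -1/16

With E = 64, F = 0, G = 1, L = -8, M = 0, N = 0, assemble
  H = (EN − 2FM + GL) / (2(EG − F²)) = -1/16.
At (u, v) = (3*pi/4, -1/2): H = -1/16.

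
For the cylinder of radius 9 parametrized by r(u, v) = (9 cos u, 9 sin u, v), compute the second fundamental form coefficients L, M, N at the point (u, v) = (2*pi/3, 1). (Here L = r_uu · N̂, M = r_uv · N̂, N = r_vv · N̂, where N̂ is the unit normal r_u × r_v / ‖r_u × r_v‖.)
L = -9;  M = 0;  N = 0

Compute the unit normal N̂(u, v) = (cos(u), sin(u), 0), and the second partials r_uu, r_uv, r_vv. Take dot products:
  L(u, v) = r_uu · N̂ = -9,
  M(u, v) = r_uv · N̂ = 0,
  N(u, v) = r_vv · N̂ = 0.
Evaluating at (u, v) = (2*pi/3, 1):
  L = -9, M = 0, N = 0.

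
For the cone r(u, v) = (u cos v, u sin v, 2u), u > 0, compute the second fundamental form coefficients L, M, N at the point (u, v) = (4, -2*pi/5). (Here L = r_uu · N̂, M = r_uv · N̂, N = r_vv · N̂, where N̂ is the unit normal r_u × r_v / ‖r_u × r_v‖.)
L = 0;  M = 0;  N = 8*sqrt(5)/5

Compute the unit normal N̂(u, v) = (-2*sqrt(5)*u*cos(v)/(5*Abs(u)), -2*sqrt(5)*u*sin(v)/(5*Abs(u)), sqrt(5)*u/(5*Abs(u))), and the second partials r_uu, r_uv, r_vv. Take dot products:
  L(u, v) = r_uu · N̂ = 0,
  M(u, v) = r_uv · N̂ = 0,
  N(u, v) = r_vv · N̂ = 2*sqrt(5)*u^2/(5*Abs(u)).
Evaluating at (u, v) = (4, -2*pi/5):
  L = 0, M = 0, N = 8*sqrt(5)/5.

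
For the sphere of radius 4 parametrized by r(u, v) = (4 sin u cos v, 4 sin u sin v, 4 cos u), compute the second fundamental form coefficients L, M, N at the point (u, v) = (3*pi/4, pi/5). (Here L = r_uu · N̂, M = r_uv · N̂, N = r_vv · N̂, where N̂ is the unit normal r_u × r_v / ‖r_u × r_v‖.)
L = -4;  M = 0;  N = -2

Compute the unit normal N̂(u, v) = (sin(u)^2*cos(v)/Abs(sin(u)), sin(u)^2*sin(v)/Abs(sin(u)), sin(2*u)/(2*Abs(sin(u)))), and the second partials r_uu, r_uv, r_vv. Take dot products:
  L(u, v) = r_uu · N̂ = -4*sin(u)/Abs(sin(u)),
  M(u, v) = r_uv · N̂ = 0,
  N(u, v) = r_vv · N̂ = -4*sin(u)^3/Abs(sin(u)).
Evaluating at (u, v) = (3*pi/4, pi/5):
  L = -4, M = 0, N = -2.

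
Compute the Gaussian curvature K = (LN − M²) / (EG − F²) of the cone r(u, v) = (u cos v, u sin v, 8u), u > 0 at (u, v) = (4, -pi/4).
K = 0

Coefficients of the first fundamental form: E = 65, F = 0, G = u^2.
Coefficients of the second fundamental form: L = 0, M = 0, N = 8*sqrt(65)*u^2/(65*Abs(u)).
Assemble K = (LN − M²)/(EG − F²) = 0. At (u, v) = (4, -pi/4): K = 0.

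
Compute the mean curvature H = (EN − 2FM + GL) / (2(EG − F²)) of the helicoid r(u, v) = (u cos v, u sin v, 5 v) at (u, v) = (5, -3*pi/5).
H = 0

With E = 1, F = 0, G = u^2 + 25, L = 0, M = -5/sqrt(u^2 + 25), N = 0, assemble
  H = (EN − 2FM + GL) / (2(EG − F²)) = 0.
At (u, v) = (5, -3*pi/5): H = 0.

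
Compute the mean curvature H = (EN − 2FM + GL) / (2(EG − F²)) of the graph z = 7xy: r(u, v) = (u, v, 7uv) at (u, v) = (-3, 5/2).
H = 20580*sqrt(2993)/8958049

With E = 49*v^2 + 1, F = 49*u*v, G = 49*u^2 + 1, L = 0, M = 7/sqrt(49*u^2 + 49*v^2 + 1), N = 0, assemble
  H = (EN − 2FM + GL) / (2(EG − F²)) = -343*u*v/(49*u^2 + 49*v^2 + 1)^(3/2).
At (u, v) = (-3, 5/2): H = 20580*sqrt(2993)/8958049.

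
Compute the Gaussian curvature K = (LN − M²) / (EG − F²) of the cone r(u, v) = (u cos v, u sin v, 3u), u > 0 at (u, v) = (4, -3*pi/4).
K = 0

Coefficients of the first fundamental form: E = 10, F = 0, G = u^2.
Coefficients of the second fundamental form: L = 0, M = 0, N = 3*sqrt(10)*u^2/(10*Abs(u)).
Assemble K = (LN − M²)/(EG − F²) = 0. At (u, v) = (4, -3*pi/4): K = 0.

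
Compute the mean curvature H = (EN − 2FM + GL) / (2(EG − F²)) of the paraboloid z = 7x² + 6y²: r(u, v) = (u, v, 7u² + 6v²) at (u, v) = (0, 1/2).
H = 265*sqrt(37)/1369

With E = 196*u^2 + 1, F = 168*u*v, G = 144*v^2 + 1, L = 14/sqrt(196*u^2 + 144*v^2 + 1), M = 0, N = 12/sqrt(196*u^2 + 144*v^2 + 1), assemble
  H = (EN − 2FM + GL) / (2(EG − F²)) = (1176*u^2 + 1008*v^2 + 13)/(196*u^2 + 144*v^2 + 1)^(3/2).
At (u, v) = (0, 1/2): H = 265*sqrt(37)/1369.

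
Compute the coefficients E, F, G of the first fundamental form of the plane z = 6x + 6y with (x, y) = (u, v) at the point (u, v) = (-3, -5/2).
E = 37;  F = 36;  G = 37

Partials: r_u = (1, 0, 6), r_v = (0, 1, 6). As functions of (u, v):
  E = r_u · r_u = 37,
  F = r_u · r_v = 36,
  G = r_v · r_v = 37.
Evaluating at (u, v) = (-3, -5/2): E = 37, F = 36, G = 37.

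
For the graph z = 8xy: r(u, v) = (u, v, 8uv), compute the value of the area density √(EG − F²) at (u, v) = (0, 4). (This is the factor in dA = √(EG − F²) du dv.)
√(EG − F²)|_{(0, 4)} = 5*sqrt(41)

E = 64*v^2 + 1, F = 64*u*v, G = 64*u^2 + 1, so EG − F² = 64*u^2 + 64*v^2 + 1. Taking the positive square root: √(EG − F²) = sqrt(64*u^2 + 64*v^2 + 1). At (u, v) = (0, 4): 5*sqrt(41).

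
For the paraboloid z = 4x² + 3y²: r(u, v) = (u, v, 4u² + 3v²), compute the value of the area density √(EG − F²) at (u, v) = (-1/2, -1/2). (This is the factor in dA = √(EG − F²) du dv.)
√(EG − F²)|_{(-1/2, -1/2)} = sqrt(26)

E = 64*u^2 + 1, F = 48*u*v, G = 36*v^2 + 1, so EG − F² = 64*u^2 + 36*v^2 + 1. Taking the positive square root: √(EG − F²) = sqrt(64*u^2 + 36*v^2 + 1). At (u, v) = (-1/2, -1/2): sqrt(26).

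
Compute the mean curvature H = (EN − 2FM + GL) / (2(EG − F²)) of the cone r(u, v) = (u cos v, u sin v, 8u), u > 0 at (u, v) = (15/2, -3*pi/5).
H = 8*sqrt(65)/975

With E = 65, F = 0, G = u^2, L = 0, M = 0, N = 8*sqrt(65)*u^2/(65*Abs(u)), assemble
  H = (EN − 2FM + GL) / (2(EG − F²)) = 4*sqrt(65)/(65*Abs(u)).
At (u, v) = (15/2, -3*pi/5): H = 8*sqrt(65)/975.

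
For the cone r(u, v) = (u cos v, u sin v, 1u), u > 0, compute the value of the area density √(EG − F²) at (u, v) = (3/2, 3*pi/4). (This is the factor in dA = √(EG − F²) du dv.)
√(EG − F²)|_{(3/2, 3*pi/4)} = 3*sqrt(2)/2

E = 2, F = 0, G = u^2, so EG − F² = 2*u^2. Taking the positive square root: √(EG − F²) = sqrt(2)*Abs(u). At (u, v) = (3/2, 3*pi/4): 3*sqrt(2)/2.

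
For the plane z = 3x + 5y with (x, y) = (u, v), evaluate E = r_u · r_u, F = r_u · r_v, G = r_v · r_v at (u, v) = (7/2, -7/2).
E = 10;  F = 15;  G = 26

Partials: r_u = (1, 0, 3), r_v = (0, 1, 5). As functions of (u, v):
  E = r_u · r_u = 10,
  F = r_u · r_v = 15,
  G = r_v · r_v = 26.
Evaluating at (u, v) = (7/2, -7/2): E = 10, F = 15, G = 26.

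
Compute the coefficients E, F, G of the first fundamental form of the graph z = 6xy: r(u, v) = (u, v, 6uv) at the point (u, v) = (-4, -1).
E = 37;  F = 144;  G = 577

Partials: r_u = (1, 0, 6*v), r_v = (0, 1, 6*u). As functions of (u, v):
  E = r_u · r_u = 36*v^2 + 1,
  F = r_u · r_v = 36*u*v,
  G = r_v · r_v = 36*u^2 + 1.
Evaluating at (u, v) = (-4, -1): E = 37, F = 144, G = 577.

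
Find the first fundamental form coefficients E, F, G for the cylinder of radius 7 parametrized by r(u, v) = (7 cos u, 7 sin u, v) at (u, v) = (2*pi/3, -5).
E = 49;  F = 0;  G = 1

Partials: r_u = (-7*sin(u), 7*cos(u), 0), r_v = (0, 0, 1). As functions of (u, v):
  E = r_u · r_u = 49,
  F = r_u · r_v = 0,
  G = r_v · r_v = 1.
Evaluating at (u, v) = (2*pi/3, -5): E = 49, F = 0, G = 1.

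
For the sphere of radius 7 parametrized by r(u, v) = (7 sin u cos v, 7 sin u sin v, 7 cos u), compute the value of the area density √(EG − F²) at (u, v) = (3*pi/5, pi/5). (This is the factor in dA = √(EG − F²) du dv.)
√(EG − F²)|_{(3*pi/5, pi/5)} = 49*sqrt(2*sqrt(5) + 10)/4

E = 49, F = 0, G = 49*sin(u)^2, so EG − F² = 2401*sin(u)^2. Taking the positive square root: √(EG − F²) = 49*Abs(sin(u)). At (u, v) = (3*pi/5, pi/5): 49*sqrt(2*sqrt(5) + 10)/4.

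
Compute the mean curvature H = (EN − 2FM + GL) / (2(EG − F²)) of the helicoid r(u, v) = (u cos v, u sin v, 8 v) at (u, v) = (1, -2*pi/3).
H = 0

With E = 1, F = 0, G = u^2 + 64, L = 0, M = -8/sqrt(u^2 + 64), N = 0, assemble
  H = (EN − 2FM + GL) / (2(EG − F²)) = 0.
At (u, v) = (1, -2*pi/3): H = 0.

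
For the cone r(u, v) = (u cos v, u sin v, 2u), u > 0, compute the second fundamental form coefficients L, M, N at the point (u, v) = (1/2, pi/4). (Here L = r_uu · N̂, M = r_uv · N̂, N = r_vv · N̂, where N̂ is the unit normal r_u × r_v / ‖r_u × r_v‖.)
L = 0;  M = 0;  N = sqrt(5)/5

Compute the unit normal N̂(u, v) = (-2*sqrt(5)*u*cos(v)/(5*Abs(u)), -2*sqrt(5)*u*sin(v)/(5*Abs(u)), sqrt(5)*u/(5*Abs(u))), and the second partials r_uu, r_uv, r_vv. Take dot products:
  L(u, v) = r_uu · N̂ = 0,
  M(u, v) = r_uv · N̂ = 0,
  N(u, v) = r_vv · N̂ = 2*sqrt(5)*u^2/(5*Abs(u)).
Evaluating at (u, v) = (1/2, pi/4):
  L = 0, M = 0, N = sqrt(5)/5.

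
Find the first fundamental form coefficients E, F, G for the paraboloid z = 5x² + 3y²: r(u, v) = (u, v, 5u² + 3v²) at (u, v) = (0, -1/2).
E = 1;  F = 0;  G = 10

Partials: r_u = (1, 0, 10*u), r_v = (0, 1, 6*v). As functions of (u, v):
  E = r_u · r_u = 100*u^2 + 1,
  F = r_u · r_v = 60*u*v,
  G = r_v · r_v = 36*v^2 + 1.
Evaluating at (u, v) = (0, -1/2): E = 1, F = 0, G = 10.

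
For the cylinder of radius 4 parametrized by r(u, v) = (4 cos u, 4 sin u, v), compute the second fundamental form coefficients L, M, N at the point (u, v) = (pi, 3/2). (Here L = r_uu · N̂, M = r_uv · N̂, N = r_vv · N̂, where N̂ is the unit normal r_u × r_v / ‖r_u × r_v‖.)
L = -4;  M = 0;  N = 0

Compute the unit normal N̂(u, v) = (cos(u), sin(u), 0), and the second partials r_uu, r_uv, r_vv. Take dot products:
  L(u, v) = r_uu · N̂ = -4,
  M(u, v) = r_uv · N̂ = 0,
  N(u, v) = r_vv · N̂ = 0.
Evaluating at (u, v) = (pi, 3/2):
  L = -4, M = 0, N = 0.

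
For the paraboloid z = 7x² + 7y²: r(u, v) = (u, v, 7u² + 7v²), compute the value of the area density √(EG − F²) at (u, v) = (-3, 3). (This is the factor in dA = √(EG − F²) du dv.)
√(EG − F²)|_{(-3, 3)} = sqrt(3529)

E = 196*u^2 + 1, F = 196*u*v, G = 196*v^2 + 1, so EG − F² = 196*u^2 + 196*v^2 + 1. Taking the positive square root: √(EG − F²) = sqrt(196*u^2 + 196*v^2 + 1). At (u, v) = (-3, 3): sqrt(3529).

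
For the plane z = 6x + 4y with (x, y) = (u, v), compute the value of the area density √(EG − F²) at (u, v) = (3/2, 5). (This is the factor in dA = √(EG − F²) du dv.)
√(EG − F²)|_{(3/2, 5)} = sqrt(53)

E = 37, F = 24, G = 17, so EG − F² = 53. Taking the positive square root: √(EG − F²) = sqrt(53). At (u, v) = (3/2, 5): sqrt(53).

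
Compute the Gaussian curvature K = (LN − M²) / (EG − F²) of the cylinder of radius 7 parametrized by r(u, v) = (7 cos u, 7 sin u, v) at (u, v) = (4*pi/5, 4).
K = 0

Coefficients of the first fundamental form: E = 49, F = 0, G = 1.
Coefficients of the second fundamental form: L = -7, M = 0, N = 0.
Assemble K = (LN − M²)/(EG − F²) = 0. At (u, v) = (4*pi/5, 4): K = 0.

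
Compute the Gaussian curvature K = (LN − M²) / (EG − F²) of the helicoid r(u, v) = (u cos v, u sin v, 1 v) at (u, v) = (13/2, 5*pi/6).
K = -16/29929

Coefficients of the first fundamental form: E = 1, F = 0, G = u^2 + 1.
Coefficients of the second fundamental form: L = 0, M = -1/sqrt(u^2 + 1), N = 0.
Assemble K = (LN − M²)/(EG − F²) = -1/(u^2 + 1)^2. At (u, v) = (13/2, 5*pi/6): K = -16/29929.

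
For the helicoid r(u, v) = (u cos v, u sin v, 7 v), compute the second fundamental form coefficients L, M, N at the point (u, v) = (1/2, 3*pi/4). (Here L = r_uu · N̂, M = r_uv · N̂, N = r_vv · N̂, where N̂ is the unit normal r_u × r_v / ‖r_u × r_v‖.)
L = 0;  M = -14*sqrt(197)/197;  N = 0

Compute the unit normal N̂(u, v) = (7*sin(v)/sqrt(u^2 + 49), -7*cos(v)/sqrt(u^2 + 49), u/sqrt(u^2 + 49)), and the second partials r_uu, r_uv, r_vv. Take dot products:
  L(u, v) = r_uu · N̂ = 0,
  M(u, v) = r_uv · N̂ = -7/sqrt(u^2 + 49),
  N(u, v) = r_vv · N̂ = 0.
Evaluating at (u, v) = (1/2, 3*pi/4):
  L = 0, M = -14*sqrt(197)/197, N = 0.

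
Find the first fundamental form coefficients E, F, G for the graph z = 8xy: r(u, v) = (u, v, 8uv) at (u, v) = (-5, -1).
E = 65;  F = 320;  G = 1601

Partials: r_u = (1, 0, 8*v), r_v = (0, 1, 8*u). As functions of (u, v):
  E = r_u · r_u = 64*v^2 + 1,
  F = r_u · r_v = 64*u*v,
  G = r_v · r_v = 64*u^2 + 1.
Evaluating at (u, v) = (-5, -1): E = 65, F = 320, G = 1601.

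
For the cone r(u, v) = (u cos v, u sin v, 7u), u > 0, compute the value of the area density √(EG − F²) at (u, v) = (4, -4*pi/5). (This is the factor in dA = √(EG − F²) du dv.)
√(EG − F²)|_{(4, -4*pi/5)} = 20*sqrt(2)

E = 50, F = 0, G = u^2, so EG − F² = 50*u^2. Taking the positive square root: √(EG − F²) = 5*sqrt(2)*Abs(u). At (u, v) = (4, -4*pi/5): 20*sqrt(2).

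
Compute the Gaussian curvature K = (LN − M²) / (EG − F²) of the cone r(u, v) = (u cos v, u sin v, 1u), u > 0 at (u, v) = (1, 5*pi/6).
K = 0

Coefficients of the first fundamental form: E = 2, F = 0, G = u^2.
Coefficients of the second fundamental form: L = 0, M = 0, N = sqrt(2)*u^2/(2*Abs(u)).
Assemble K = (LN − M²)/(EG − F²) = 0. At (u, v) = (1, 5*pi/6): K = 0.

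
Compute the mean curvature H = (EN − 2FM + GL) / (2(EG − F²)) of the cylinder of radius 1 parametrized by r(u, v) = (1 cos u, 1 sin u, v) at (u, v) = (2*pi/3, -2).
H = -1/2

With E = 1, F = 0, G = 1, L = -1, M = 0, N = 0, assemble
  H = (EN − 2FM + GL) / (2(EG − F²)) = -1/2.
At (u, v) = (2*pi/3, -2): H = -1/2.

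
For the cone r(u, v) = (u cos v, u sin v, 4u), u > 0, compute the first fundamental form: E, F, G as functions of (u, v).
E = 17;  F = 0;  G = u^2

Compute partials: r_u = (cos(v), sin(v), 4), r_v = (-u*sin(v), u*cos(v), 0). Then
  E = r_u · r_u = 17,
  F = r_u · r_v = 0,
  G = r_v · r_v = u^2.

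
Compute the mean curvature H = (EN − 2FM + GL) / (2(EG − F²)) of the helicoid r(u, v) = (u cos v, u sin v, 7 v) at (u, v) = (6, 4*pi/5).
H = 0

With E = 1, F = 0, G = u^2 + 49, L = 0, M = -7/sqrt(u^2 + 49), N = 0, assemble
  H = (EN − 2FM + GL) / (2(EG − F²)) = 0.
At (u, v) = (6, 4*pi/5): H = 0.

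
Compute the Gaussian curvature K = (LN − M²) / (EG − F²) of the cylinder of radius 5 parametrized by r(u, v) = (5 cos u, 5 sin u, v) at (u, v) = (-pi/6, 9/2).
K = 0

Coefficients of the first fundamental form: E = 25, F = 0, G = 1.
Coefficients of the second fundamental form: L = -5, M = 0, N = 0.
Assemble K = (LN − M²)/(EG − F²) = 0. At (u, v) = (-pi/6, 9/2): K = 0.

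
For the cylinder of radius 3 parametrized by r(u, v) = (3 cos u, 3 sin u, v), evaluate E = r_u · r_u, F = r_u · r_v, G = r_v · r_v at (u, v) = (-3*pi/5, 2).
E = 9;  F = 0;  G = 1

Partials: r_u = (-3*sin(u), 3*cos(u), 0), r_v = (0, 0, 1). As functions of (u, v):
  E = r_u · r_u = 9,
  F = r_u · r_v = 0,
  G = r_v · r_v = 1.
Evaluating at (u, v) = (-3*pi/5, 2): E = 9, F = 0, G = 1.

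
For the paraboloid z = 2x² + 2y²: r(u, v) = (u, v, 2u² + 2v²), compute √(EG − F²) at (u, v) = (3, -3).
√(EG − F²)|_{(3, -3)} = 17

E = 16*u^2 + 1, F = 16*u*v, G = 16*v^2 + 1; EG − F² = 16*u^2 + 16*v^2 + 1; √(EG − F²) = sqrt(16*u^2 + 16*v^2 + 1). At the given point: 17.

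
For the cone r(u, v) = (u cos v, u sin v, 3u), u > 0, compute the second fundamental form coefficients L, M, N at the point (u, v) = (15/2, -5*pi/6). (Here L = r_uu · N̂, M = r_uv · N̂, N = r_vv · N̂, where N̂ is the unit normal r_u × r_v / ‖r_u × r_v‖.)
L = 0;  M = 0;  N = 9*sqrt(10)/4

Compute the unit normal N̂(u, v) = (-3*sqrt(10)*u*cos(v)/(10*Abs(u)), -3*sqrt(10)*u*sin(v)/(10*Abs(u)), sqrt(10)*u/(10*Abs(u))), and the second partials r_uu, r_uv, r_vv. Take dot products:
  L(u, v) = r_uu · N̂ = 0,
  M(u, v) = r_uv · N̂ = 0,
  N(u, v) = r_vv · N̂ = 3*sqrt(10)*u^2/(10*Abs(u)).
Evaluating at (u, v) = (15/2, -5*pi/6):
  L = 0, M = 0, N = 9*sqrt(10)/4.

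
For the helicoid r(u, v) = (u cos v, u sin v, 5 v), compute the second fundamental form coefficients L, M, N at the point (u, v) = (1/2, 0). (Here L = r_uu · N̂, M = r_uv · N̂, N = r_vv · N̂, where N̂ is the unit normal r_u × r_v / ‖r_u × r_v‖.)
L = 0;  M = -10*sqrt(101)/101;  N = 0

Compute the unit normal N̂(u, v) = (5*sin(v)/sqrt(u^2 + 25), -5*cos(v)/sqrt(u^2 + 25), u/sqrt(u^2 + 25)), and the second partials r_uu, r_uv, r_vv. Take dot products:
  L(u, v) = r_uu · N̂ = 0,
  M(u, v) = r_uv · N̂ = -5/sqrt(u^2 + 25),
  N(u, v) = r_vv · N̂ = 0.
Evaluating at (u, v) = (1/2, 0):
  L = 0, M = -10*sqrt(101)/101, N = 0.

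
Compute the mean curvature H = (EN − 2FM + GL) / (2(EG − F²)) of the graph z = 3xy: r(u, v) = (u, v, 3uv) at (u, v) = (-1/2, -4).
H = -432*sqrt(589)/346921

With E = 9*v^2 + 1, F = 9*u*v, G = 9*u^2 + 1, L = 0, M = 3/sqrt(9*u^2 + 9*v^2 + 1), N = 0, assemble
  H = (EN − 2FM + GL) / (2(EG − F²)) = -27*u*v/(9*u^2 + 9*v^2 + 1)^(3/2).
At (u, v) = (-1/2, -4): H = -432*sqrt(589)/346921.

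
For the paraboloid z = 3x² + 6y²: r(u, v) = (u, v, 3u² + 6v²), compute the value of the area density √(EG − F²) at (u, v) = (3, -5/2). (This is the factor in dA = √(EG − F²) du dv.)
√(EG − F²)|_{(3, -5/2)} = 35

E = 36*u^2 + 1, F = 72*u*v, G = 144*v^2 + 1, so EG − F² = 36*u^2 + 144*v^2 + 1. Taking the positive square root: √(EG − F²) = sqrt(36*u^2 + 144*v^2 + 1). At (u, v) = (3, -5/2): 35.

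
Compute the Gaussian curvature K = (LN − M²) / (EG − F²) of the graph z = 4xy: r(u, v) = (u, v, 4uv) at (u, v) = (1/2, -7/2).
K = -16/40401

Coefficients of the first fundamental form: E = 16*v^2 + 1, F = 16*u*v, G = 16*u^2 + 1.
Coefficients of the second fundamental form: L = 0, M = 4/sqrt(16*u^2 + 16*v^2 + 1), N = 0.
Assemble K = (LN − M²)/(EG − F²) = -16/(256*u^4 + 512*u^2*v^2 + 32*u^2 + 256*v^4 + 32*v^2 + 1). At (u, v) = (1/2, -7/2): K = -16/40401.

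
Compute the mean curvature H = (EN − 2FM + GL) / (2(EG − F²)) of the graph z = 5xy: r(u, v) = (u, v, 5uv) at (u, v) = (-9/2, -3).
H = -13500*sqrt(2929)/8579041

With E = 25*v^2 + 1, F = 25*u*v, G = 25*u^2 + 1, L = 0, M = 5/sqrt(25*u^2 + 25*v^2 + 1), N = 0, assemble
  H = (EN − 2FM + GL) / (2(EG − F²)) = -125*u*v/(25*u^2 + 25*v^2 + 1)^(3/2).
At (u, v) = (-9/2, -3): H = -13500*sqrt(2929)/8579041.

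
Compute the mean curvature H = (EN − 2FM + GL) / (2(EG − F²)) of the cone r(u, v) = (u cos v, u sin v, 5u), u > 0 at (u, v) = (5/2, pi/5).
H = sqrt(26)/26

With E = 26, F = 0, G = u^2, L = 0, M = 0, N = 5*sqrt(26)*u^2/(26*Abs(u)), assemble
  H = (EN − 2FM + GL) / (2(EG − F²)) = 5*sqrt(26)/(52*Abs(u)).
At (u, v) = (5/2, pi/5): H = sqrt(26)/26.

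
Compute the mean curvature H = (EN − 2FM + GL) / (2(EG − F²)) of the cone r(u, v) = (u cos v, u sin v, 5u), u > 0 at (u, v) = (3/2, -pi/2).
H = 5*sqrt(26)/78

With E = 26, F = 0, G = u^2, L = 0, M = 0, N = 5*sqrt(26)*u^2/(26*Abs(u)), assemble
  H = (EN − 2FM + GL) / (2(EG − F²)) = 5*sqrt(26)/(52*Abs(u)).
At (u, v) = (3/2, -pi/2): H = 5*sqrt(26)/78.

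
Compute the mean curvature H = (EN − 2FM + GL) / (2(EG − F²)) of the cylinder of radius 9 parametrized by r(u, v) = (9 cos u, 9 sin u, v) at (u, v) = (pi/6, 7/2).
H = -1/18

With E = 81, F = 0, G = 1, L = -9, M = 0, N = 0, assemble
  H = (EN − 2FM + GL) / (2(EG − F²)) = -1/18.
At (u, v) = (pi/6, 7/2): H = -1/18.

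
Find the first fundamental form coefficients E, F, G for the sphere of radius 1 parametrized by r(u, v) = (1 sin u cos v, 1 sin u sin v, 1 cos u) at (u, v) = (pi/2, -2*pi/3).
E = 1;  F = 0;  G = 1

Partials: r_u = (cos(u)*cos(v), sin(v)*cos(u), -sin(u)), r_v = (-sin(u)*sin(v), sin(u)*cos(v), 0). As functions of (u, v):
  E = r_u · r_u = 1,
  F = r_u · r_v = 0,
  G = r_v · r_v = sin(u)^2.
Evaluating at (u, v) = (pi/2, -2*pi/3): E = 1, F = 0, G = 1.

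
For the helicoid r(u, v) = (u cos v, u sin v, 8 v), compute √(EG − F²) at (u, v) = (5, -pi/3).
√(EG − F²)|_{(5, -pi/3)} = sqrt(89)

E = 1, F = 0, G = u^2 + 64; EG − F² = u^2 + 64; √(EG − F²) = sqrt(u^2 + 64). At the given point: sqrt(89).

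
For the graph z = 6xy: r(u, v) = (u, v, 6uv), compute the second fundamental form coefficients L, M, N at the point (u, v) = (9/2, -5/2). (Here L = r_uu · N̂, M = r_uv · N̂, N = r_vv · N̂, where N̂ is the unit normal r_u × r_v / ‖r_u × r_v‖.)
L = 0;  M = 6*sqrt(955)/955;  N = 0

Compute the unit normal N̂(u, v) = (-6*v/sqrt(36*u^2 + 36*v^2 + 1), -6*u/sqrt(36*u^2 + 36*v^2 + 1), 1/sqrt(36*u^2 + 36*v^2 + 1)), and the second partials r_uu, r_uv, r_vv. Take dot products:
  L(u, v) = r_uu · N̂ = 0,
  M(u, v) = r_uv · N̂ = 6/sqrt(36*u^2 + 36*v^2 + 1),
  N(u, v) = r_vv · N̂ = 0.
Evaluating at (u, v) = (9/2, -5/2):
  L = 0, M = 6*sqrt(955)/955, N = 0.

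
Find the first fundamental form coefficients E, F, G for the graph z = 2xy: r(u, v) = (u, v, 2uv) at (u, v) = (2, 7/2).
E = 50;  F = 28;  G = 17

Partials: r_u = (1, 0, 2*v), r_v = (0, 1, 2*u). As functions of (u, v):
  E = r_u · r_u = 4*v^2 + 1,
  F = r_u · r_v = 4*u*v,
  G = r_v · r_v = 4*u^2 + 1.
Evaluating at (u, v) = (2, 7/2): E = 50, F = 28, G = 17.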